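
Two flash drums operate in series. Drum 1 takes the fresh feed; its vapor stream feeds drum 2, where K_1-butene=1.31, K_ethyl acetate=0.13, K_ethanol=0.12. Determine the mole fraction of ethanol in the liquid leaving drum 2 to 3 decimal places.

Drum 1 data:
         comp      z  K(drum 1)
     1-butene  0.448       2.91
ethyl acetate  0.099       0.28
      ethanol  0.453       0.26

Drum 1:
Newton–Raphson from ψ₁ = 0.56:
  ψ₁ = 0.560: g = -0.2784, g' = -1.249 → ψ₁ = 0.337
  ψ₁ = 0.337: g = -0.0202, g' = -1.135 → ψ₁ = 0.319
Converged at ψ₁ = 0.319.
Drum-1 compositions:
  1-butene: x = 0.278, y = 0.810
  ethyl acetate: x = 0.129, y = 0.036
  ethanol: x = 0.593, y = 0.154
Drum-2 feed = drum-1 vapor: z₂ = (0.8098, 0.0360, 0.1542).
Drum 2:
Let ψ₂ = V/F and solve Σ zᵢ(Kᵢ−1)/(1+ψ₂(Kᵢ−1)) = 0.
Check two-phase: ΣzᵢKᵢ = 1.084 > 1 and Σzᵢ/Kᵢ = 2.180 > 1, so g(0) = 0.084 > 0 and g(1) = -1.180 < 0.
Iterate (Newton) starting at ψ₂ = 0.55:
  ψ₂ = 0.550: g = -0.1086, g' = -0.606 → ψ₂ = 0.371
  ψ₂ = 0.371: g = -0.0225, g' = -0.385 → ψ₂ = 0.312
  ψ₂ = 0.312: g = -0.0013, g' = -0.343 → ψ₂ = 0.309
Converged at ψ₂ = 0.309.
  1-butene: x = 0.739, y = 0.968
  ethyl acetate: x = 0.049, y = 0.006
  ethanol: x = 0.212, y = 0.025

x_ethanol (drum 2) = 0.212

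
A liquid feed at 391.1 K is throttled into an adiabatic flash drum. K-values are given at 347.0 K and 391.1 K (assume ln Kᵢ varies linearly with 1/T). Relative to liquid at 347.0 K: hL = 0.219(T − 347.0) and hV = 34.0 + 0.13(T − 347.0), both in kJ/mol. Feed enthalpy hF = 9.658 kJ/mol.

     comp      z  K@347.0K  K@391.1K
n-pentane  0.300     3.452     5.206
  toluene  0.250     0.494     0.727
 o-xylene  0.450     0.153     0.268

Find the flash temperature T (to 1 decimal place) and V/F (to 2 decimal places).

T = 361.0 K, V/F = 0.20

Adiabatic flash: solve Rachford–Rice at each trial T, then check hF = ψ·hV(T) + (1−ψ)·hL(T).
  T = 347.0 K: K = (3.452, 0.494, 0.153), RR gives ψ = 0.126, H_out = 4.288 kJ/mol
  T = 391.1 K: K = (5.206, 0.727, 0.268), RR gives ψ = 0.344, H_out = 20.006 kJ/mol
  T = 369.1 K: K = (4.294, 0.607, 0.206), RR gives ψ = 0.241, H_out = 12.567 kJ/mol
  T = 358.1 K: K = (3.865, 0.549, 0.178), RR gives ψ = 0.187, H_out = 8.600 kJ/mol
  T = 363.6 K: K = (4.077, 0.578, 0.192), RR gives ψ = 0.215, H_out = 10.614 kJ/mol
  T = 360.9 K: K = (3.972, 0.564, 0.185), RR gives ψ = 0.201, H_out = 9.634 kJ/mol
  T = 362.2 K: K = (4.022, 0.570, 0.188), RR gives ψ = 0.208, H_out = 10.108 kJ/mol
Linear interpolation between T = 360.9 (H_out = 9.634) and T = 362.2 (H_out = 10.108) on hF = 9.658 gives T ≈ 361.0 K, at which ψ = 0.20.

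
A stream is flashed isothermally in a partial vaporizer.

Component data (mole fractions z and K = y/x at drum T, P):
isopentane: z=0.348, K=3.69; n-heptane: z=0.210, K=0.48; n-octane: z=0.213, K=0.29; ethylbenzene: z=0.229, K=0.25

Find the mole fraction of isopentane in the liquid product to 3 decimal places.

Rachford–Rice: g(β) = Σ zᵢ(Kᵢ−1)/(1+β(Kᵢ−1)) = 0.
Feasibility: ΣzᵢKᵢ = 1.504, Σzᵢ/Kᵢ = 2.182 — both > 1, two phases present.
Iterate (Newton) starting at β = 0.32:
  β = 0.320: g = -0.0496, g' = -1.212 → β = 0.279
  β = 0.279: g = 0.0012, g' = -1.272 → β = 0.280
Converged at β = 0.280.
Compositions from xᵢ = zᵢ/(1+β(Kᵢ−1)), yᵢ = Kᵢxᵢ:
  isopentane: x = 0.198, y = 0.732
  n-heptane: x = 0.246, y = 0.118
  n-octane: x = 0.266, y = 0.077
  ethylbenzene: x = 0.290, y = 0.072

x_isopentane = 0.198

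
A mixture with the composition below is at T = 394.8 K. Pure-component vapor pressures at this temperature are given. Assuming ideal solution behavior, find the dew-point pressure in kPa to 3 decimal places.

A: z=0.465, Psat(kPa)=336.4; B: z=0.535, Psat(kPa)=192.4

Pdew = 240.214 kPa

At the dew point ψ → 1, so Σzᵢ/Kᵢ = 1 with Kᵢ = Pᵢˢᵃᵗ/P ⇒ 1/P = Σzᵢ/Pᵢˢᵃᵗ.
1/P = 0.465/336.4 + 0.535/192.4 = 0.004163 ⇒ P = 240.214 kPa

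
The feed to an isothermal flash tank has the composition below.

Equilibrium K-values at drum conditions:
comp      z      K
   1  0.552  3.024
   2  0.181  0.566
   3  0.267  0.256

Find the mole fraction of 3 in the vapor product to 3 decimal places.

Rachford–Rice: g(β) = Σ zᵢ(Kᵢ−1)/(1+β(Kᵢ−1)) = 0.
g(0) = ΣzᵢKᵢ − 1 = 0.840 and g(1) = 1 − Σzᵢ/Kᵢ = -0.545, so a root lies in (0, 1).
Newton iteration, β⁰ = 0.5:
  β = 0.500: g = 0.1386, g' = -0.989 → β = 0.640
  β = 0.640: g = -0.0014, g' = -1.033 → β = 0.639
Converged at β = 0.639.
Compositions from xᵢ = zᵢ/(1+β(Kᵢ−1)), yᵢ = Kᵢxᵢ:
  1: x = 0.241, y = 0.728
  2: x = 0.250, y = 0.142
  3: x = 0.509, y = 0.130

y_3 = 0.130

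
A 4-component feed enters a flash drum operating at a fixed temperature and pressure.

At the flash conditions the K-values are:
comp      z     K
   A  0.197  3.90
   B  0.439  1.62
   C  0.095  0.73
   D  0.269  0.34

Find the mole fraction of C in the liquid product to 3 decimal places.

x_C = 0.118

Newton iteration, ψ⁰ = 0.5:
  ψ = 0.500: g = 0.1463, g' = -0.645 → ψ = 0.727
  ψ = 0.727: g = -0.0018, g' = -0.695 → ψ = 0.724
Converged at ψ = 0.724.
Compositions from xᵢ = zᵢ/(1+ψ(Kᵢ−1)), yᵢ = Kᵢxᵢ:
  A: x = 0.064, y = 0.248
  B: x = 0.303, y = 0.491
  C: x = 0.118, y = 0.086
  D: x = 0.515, y = 0.175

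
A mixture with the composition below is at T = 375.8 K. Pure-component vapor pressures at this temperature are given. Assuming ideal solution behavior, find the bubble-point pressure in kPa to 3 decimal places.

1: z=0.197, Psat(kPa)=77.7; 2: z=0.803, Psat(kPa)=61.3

Pbub = 64.531 kPa

At the bubble point ψ → 0, so ΣzᵢKᵢ = 1 with Kᵢ = Pᵢˢᵃᵗ/P ⇒ P = ΣzᵢPᵢˢᵃᵗ.
P = 0.197·77.7 + 0.803·61.3 = 64.531 kPa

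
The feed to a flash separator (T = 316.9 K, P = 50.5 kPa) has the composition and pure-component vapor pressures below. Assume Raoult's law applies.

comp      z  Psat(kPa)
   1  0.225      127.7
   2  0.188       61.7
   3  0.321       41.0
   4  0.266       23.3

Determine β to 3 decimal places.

Raoult's law: Kᵢ = Pᵢˢᵃᵗ/P = Pᵢˢᵃᵗ/50.5.
  K_1 = 127.7/50.5 = 2.52871, K_2 = 61.7/50.5 = 1.22178, K_3 = 41.0/50.5 = 0.81188, K_4 = 23.3/50.5 = 0.46139
Iterate (Newton) starting at β = 0.42:
  β = 0.420: g = -0.0031, g' = -0.345 → β = 0.411
Converged at β = 0.411.

β = 0.411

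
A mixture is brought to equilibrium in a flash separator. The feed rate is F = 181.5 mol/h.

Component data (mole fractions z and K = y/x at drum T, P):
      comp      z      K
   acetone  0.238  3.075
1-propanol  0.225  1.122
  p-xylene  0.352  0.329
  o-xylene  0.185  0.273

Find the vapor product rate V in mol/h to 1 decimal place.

V = 25.3 mol/h

Let ψ = V/F and solve Σ zᵢ(Kᵢ−1)/(1+ψ(Kᵢ−1)) = 0.
Feasibility: ΣzᵢKᵢ = 1.151, Σzᵢ/Kᵢ = 2.025 — both > 1, two phases present.
Newton iteration, ψ⁰ = 0.5:
  ψ = 0.500: g = -0.2985, g' = -0.850 → ψ = 0.149
  ψ = 0.149: g = -0.0090, g' = -0.920 → ψ = 0.139
Converged at ψ = 0.139.
Then V = ψ·F = 0.1392·181.5 = 25.3 mol/h and L = F − V = 156.2 mol/h.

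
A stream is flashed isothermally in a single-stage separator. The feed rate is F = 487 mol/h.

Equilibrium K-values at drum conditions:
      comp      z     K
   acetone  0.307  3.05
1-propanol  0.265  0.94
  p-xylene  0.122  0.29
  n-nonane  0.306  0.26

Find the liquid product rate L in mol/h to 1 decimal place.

Iterate (Newton) starting at β = 0.5:
  β = 0.500: g = -0.1993, g' = -0.886 → β = 0.275
  β = 0.275: g = -0.0056, g' = -0.888 → β = 0.269
Converged at β = 0.269.
Then V = β·F = 0.2687·487 = 130.8 mol/h and L = F − V = 356.2 mol/h.

L = 356.2 mol/h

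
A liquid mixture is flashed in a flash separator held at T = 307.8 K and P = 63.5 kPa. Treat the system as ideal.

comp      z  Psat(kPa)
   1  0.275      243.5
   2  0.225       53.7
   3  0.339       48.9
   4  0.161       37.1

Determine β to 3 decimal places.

β = 0.810

Raoult's law: Kᵢ = Pᵢˢᵃᵗ/P = Pᵢˢᵃᵗ/63.5.
  K_1 = 243.5/63.5 = 3.83465, K_2 = 53.7/63.5 = 0.84567, K_3 = 48.9/63.5 = 0.77008, K_4 = 37.1/63.5 = 0.58425
Let β = V/F and solve Σ zᵢ(Kᵢ−1)/(1+β(Kᵢ−1)) = 0.
g(0) = ΣzᵢKᵢ − 1 = 0.600 and g(1) = 1 − Σzᵢ/Kᵢ = -0.054, so a root lies in (0, 1).
Newton–Raphson from β = 0.5:
  β = 0.500: g = 0.1123, g' = -0.452 → β = 0.749
  β = 0.749: g = 0.0191, g' = -0.318 → β = 0.809
  β = 0.809: g = 0.0005, g' = -0.301 → β = 0.810
Converged at β = 0.810.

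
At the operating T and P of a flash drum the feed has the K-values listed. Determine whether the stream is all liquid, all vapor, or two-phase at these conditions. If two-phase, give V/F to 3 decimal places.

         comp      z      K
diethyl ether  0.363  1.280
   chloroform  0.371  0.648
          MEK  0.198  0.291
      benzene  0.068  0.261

ΣzᵢKᵢ = 0.780; Σzᵢ/Kᵢ = 1.797.
Since ΣzᵢKᵢ < 1 the mixture is below its bubble point — single liquid phase.

all liquid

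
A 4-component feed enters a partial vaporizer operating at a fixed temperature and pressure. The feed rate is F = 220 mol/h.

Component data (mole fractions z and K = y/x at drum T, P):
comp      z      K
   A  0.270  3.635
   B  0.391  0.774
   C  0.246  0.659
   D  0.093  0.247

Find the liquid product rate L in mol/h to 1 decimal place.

Material balance + equilibrium reduce to Σ zᵢ(Kᵢ−1)/(1+V/F(Kᵢ−1)) = 0.
g(0) = ΣzᵢKᵢ − 1 = 0.469 and g(1) = 1 − Σzᵢ/Kᵢ = -0.329, so a root lies in (0, 1).
Newton–Raphson from V/F = 0.5:
  V/F = 0.500: g = -0.0061, g' = -0.552 → V/F = 0.489
Converged at V/F = 0.489.
Then V = V/F·F = 0.4890·220 = 107.6 mol/h and L = F − V = 112.4 mol/h.

L = 112.4 mol/h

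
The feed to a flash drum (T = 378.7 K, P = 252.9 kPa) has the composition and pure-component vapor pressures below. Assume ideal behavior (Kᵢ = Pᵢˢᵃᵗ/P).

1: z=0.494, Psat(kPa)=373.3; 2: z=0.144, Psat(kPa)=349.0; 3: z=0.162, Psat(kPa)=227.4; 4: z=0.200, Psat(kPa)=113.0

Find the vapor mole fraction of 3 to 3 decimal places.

Raoult's law: Kᵢ = Pᵢˢᵃᵗ/P = Pᵢˢᵃᵗ/252.9.
  K_1 = 373.3/252.9 = 1.47608, K_2 = 349.0/252.9 = 1.37999, K_3 = 227.4/252.9 = 0.89917, K_4 = 113.0/252.9 = 0.44682
Let ψ = V/F and solve Σ zᵢ(Kᵢ−1)/(1+ψ(Kᵢ−1)) = 0.
g(0) = ΣzᵢKᵢ − 1 = 0.163 and g(1) = 1 − Σzᵢ/Kᵢ = -0.067, so a root lies in (0, 1).
Newton–Raphson from ψ = 0.59:
  ψ = 0.590: g = 0.0467, g' = -0.219 → ψ = 0.803
  ψ = 0.803: g = -0.0049, g' = -0.271 → ψ = 0.785
Converged at ψ = 0.785.
Compositions from xᵢ = zᵢ/(1+ψ(Kᵢ−1)), yᵢ = Kᵢxᵢ:
  1: x = 0.360, y = 0.531
  2: x = 0.111, y = 0.153
  3: x = 0.176, y = 0.158
  4: x = 0.354, y = 0.158

y_3 = 0.158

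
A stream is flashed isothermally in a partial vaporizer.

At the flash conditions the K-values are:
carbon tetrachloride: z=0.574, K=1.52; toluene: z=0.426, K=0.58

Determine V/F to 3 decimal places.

V/F = 0.547

Newton iteration, V/F⁰ = 0.5:
  V/F = 0.500: g = 0.0104, g' = -0.218 → V/F = 0.548
  V/F = 0.548: g = -0.0001, g' = -0.221 → V/F = 0.547
Converged at V/F = 0.547.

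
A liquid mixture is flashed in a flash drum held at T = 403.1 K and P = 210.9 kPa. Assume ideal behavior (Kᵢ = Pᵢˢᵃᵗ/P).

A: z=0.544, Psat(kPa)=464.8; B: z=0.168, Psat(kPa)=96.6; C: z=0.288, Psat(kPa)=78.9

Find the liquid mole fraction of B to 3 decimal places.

x_B = 0.236

Raoult's law: Kᵢ = Pᵢˢᵃᵗ/P = Pᵢˢᵃᵗ/210.9.
  K_A = 464.8/210.9 = 2.20389, K_B = 96.6/210.9 = 0.45804, K_C = 78.9/210.9 = 0.37411
Material balance + equilibrium reduce to Σ zᵢ(Kᵢ−1)/(1+V/F(Kᵢ−1)) = 0.
g(0) = ΣzᵢKᵢ − 1 = 0.384 and g(1) = 1 − Σzᵢ/Kᵢ = -0.383, so a root lies in (0, 1).
Iterate (Newton) starting at V/F = 0.67:
  V/F = 0.670: g = -0.0909, g' = -0.698 → V/F = 0.540
  V/F = 0.540: g = -0.0040, g' = -0.646 → V/F = 0.534
Converged at V/F = 0.534.
Compositions from xᵢ = zᵢ/(1+V/F(Kᵢ−1)), yᵢ = Kᵢxᵢ:
  A: x = 0.331, y = 0.730
  B: x = 0.236, y = 0.108
  C: x = 0.432, y = 0.162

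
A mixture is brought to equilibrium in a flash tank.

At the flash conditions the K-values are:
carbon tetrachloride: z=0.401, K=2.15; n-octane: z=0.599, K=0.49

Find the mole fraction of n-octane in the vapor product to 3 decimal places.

Binary case is linear: z₁(K₁−1)(1+ψ(K₂−1)) + z₂(K₂−1)(1+ψ(K₁−1)) = 0
⇒ ψ = [z₁(K₁−1)+z₂(K₂−1)] / [−(K₁−1)(K₂−1)] = 0.1557/0.5865 = 0.265
Compositions from xᵢ = zᵢ/(1+ψ(Kᵢ−1)), yᵢ = Kᵢxᵢ:
  carbon tetrachloride: x = 0.307, y = 0.661
  n-octane: x = 0.693, y = 0.339

y_n-octane = 0.339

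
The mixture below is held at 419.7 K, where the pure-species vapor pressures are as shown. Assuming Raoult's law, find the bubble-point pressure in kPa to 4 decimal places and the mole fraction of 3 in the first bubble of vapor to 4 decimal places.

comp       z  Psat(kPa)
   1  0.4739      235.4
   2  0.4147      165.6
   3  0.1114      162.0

Pbub = 198.2772 kPa, y_3 = 0.0910

At the bubble point ψ → 0, so ΣzᵢKᵢ = 1 with Kᵢ = Pᵢˢᵃᵗ/P ⇒ P = ΣzᵢPᵢˢᵃᵗ.
P = 0.4739·235.4 + 0.4147·165.6 + 0.1114·162.0 = 198.2772 kPa
yᵢ = zᵢPᵢˢᵃᵗ/P ⇒ y_3 = 0.1114·162.0/198.2772 = 0.0910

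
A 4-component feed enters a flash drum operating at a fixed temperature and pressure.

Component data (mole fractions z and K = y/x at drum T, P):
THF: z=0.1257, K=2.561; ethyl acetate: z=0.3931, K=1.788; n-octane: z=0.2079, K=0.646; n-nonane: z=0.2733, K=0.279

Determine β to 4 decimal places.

Newton iteration, β⁰ = 0.43:
  β = 0.4300: g = -0.02363, g' = -0.5805 → β = 0.3893
  β = 0.3893: g = -0.00021, g' = -0.5711 → β = 0.3889
Converged at β = 0.3889.

β = 0.3889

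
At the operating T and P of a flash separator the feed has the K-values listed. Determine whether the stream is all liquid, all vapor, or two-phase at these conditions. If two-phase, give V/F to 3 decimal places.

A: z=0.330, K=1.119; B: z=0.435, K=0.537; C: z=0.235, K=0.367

all liquid

ΣzᵢKᵢ = 0.689; Σzᵢ/Kᵢ = 1.745.
Since ΣzᵢKᵢ < 1 the mixture is below its bubble point — single liquid phase.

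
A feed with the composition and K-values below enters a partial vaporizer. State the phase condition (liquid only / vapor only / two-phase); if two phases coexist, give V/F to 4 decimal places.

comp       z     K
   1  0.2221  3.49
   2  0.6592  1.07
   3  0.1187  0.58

ΣzᵢKᵢ = 1.5493; Σzᵢ/Kᵢ = 0.8844.
Since Σzᵢ/Kᵢ < 1 the mixture is above its dew point — single vapor phase.

vapor only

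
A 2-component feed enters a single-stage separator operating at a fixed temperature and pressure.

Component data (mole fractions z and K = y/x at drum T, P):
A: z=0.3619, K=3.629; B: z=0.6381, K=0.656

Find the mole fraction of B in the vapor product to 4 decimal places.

y_B = 0.5801

Material balance + equilibrium reduce to Σ zᵢ(Kᵢ−1)/(1+V/F(Kᵢ−1)) = 0.
Check two-phase: ΣzᵢKᵢ = 1.7319 > 1 and Σzᵢ/Kᵢ = 1.0724 > 1, so g(0) = 0.7319 > 0 and g(1) = -0.0724 < 0.
Iterate (Newton) starting at V/F = 0.63:
  V/F = 0.6300: g = 0.07794, g' = -0.4776 → V/F = 0.7932
  V/F = 0.7932: g = 0.00650, g' = -0.4056 → V/F = 0.8092
  V/F = 0.8092: g = 0.00004, g' = -0.4007 → V/F = 0.8093
Converged at V/F = 0.8093.
Compositions from xᵢ = zᵢ/(1+V/F(Kᵢ−1)), yᵢ = Kᵢxᵢ:
  A: x = 0.1157, y = 0.4199
  B: x = 0.8843, y = 0.5801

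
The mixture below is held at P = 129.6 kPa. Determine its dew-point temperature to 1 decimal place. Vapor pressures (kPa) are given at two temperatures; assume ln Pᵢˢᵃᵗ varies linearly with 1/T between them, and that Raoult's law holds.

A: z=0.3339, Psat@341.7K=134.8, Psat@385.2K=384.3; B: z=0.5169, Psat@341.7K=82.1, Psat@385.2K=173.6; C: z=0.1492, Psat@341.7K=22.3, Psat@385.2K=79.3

Dew-point temperature: Σzᵢ·P/Pᵢˢᵃᵗ(T) = 1. Interpolate ln Pᵢˢᵃᵗ = aᵢ + bᵢ/T.
  T = 341.7 K: ΣzᵢP/Pᵢˢᵃᵗ = 2.0041
  T = 385.2 K: ΣzᵢP/Pᵢˢᵃᵗ = 0.7423
  T = 363.4 K: ΣzᵢP/Pᵢˢᵃᵗ = 1.1770
  T = 374.3 K: ΣzᵢP/Pᵢˢᵃᵗ = 0.9270
  T = 368.9 K: ΣzᵢP/Pᵢˢᵃᵗ = 1.0411
  T = 371.6 K: ΣzᵢP/Pᵢˢᵃᵗ = 0.9819
Interpolating between 368.9 K and 371.6 K gives T ≈ 370.8 K.

T = 370.8 K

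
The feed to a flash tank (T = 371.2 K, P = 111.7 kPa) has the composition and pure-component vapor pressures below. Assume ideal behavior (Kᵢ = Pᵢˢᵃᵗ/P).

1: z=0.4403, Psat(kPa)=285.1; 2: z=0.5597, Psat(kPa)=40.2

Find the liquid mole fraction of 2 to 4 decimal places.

Raoult's law: Kᵢ = Pᵢˢᵃᵗ/P = Pᵢˢᵃᵗ/111.7.
  K_1 = 285.1/111.7 = 2.552372, K_2 = 40.2/111.7 = 0.359893
Let ψ = V/F and solve Σ zᵢ(Kᵢ−1)/(1+ψ(Kᵢ−1)) = 0.
Feasibility: ΣzᵢKᵢ = 1.3252, Σzᵢ/Kᵢ = 1.7277 — both > 1, two phases present.
Binary case is linear: z₁(K₁−1)(1+ψ(K₂−1)) + z₂(K₂−1)(1+ψ(K₁−1)) = 0
⇒ ψ = [z₁(K₁−1)+z₂(K₂−1)] / [−(K₁−1)(K₂−1)] = 0.32524/0.99369 = 0.3273
Compositions from xᵢ = zᵢ/(1+ψ(Kᵢ−1)), yᵢ = Kᵢxᵢ:
  1: x = 0.2920, y = 0.7452
  2: x = 0.7080, y = 0.2548

x_2 = 0.7080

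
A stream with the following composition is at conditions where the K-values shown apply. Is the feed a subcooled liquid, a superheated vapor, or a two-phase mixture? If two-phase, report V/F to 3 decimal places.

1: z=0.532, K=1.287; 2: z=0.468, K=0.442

ΣzᵢKᵢ = 0.892; Σzᵢ/Kᵢ = 1.472.
Since ΣzᵢKᵢ < 1 the mixture is below its bubble point — single liquid phase.

subcooled liquid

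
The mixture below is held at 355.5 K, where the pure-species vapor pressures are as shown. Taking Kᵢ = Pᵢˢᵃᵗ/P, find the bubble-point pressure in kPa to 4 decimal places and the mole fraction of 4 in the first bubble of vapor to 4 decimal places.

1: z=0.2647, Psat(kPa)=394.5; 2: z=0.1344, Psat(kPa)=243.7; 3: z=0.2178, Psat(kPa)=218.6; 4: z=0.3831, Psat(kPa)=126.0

At the bubble point ψ → 0, so ΣzᵢKᵢ = 1 with Kᵢ = Pᵢˢᵃᵗ/P ⇒ P = ΣzᵢPᵢˢᵃᵗ.
P = 0.2647·394.5 + 0.1344·243.7 + 0.2178·218.6 + 0.3831·126.0 = 233.0591 kPa
yᵢ = zᵢPᵢˢᵃᵗ/P ⇒ y_4 = 0.3831·126.0/233.0591 = 0.2071

Pbub = 233.0591 kPa, y_4 = 0.2071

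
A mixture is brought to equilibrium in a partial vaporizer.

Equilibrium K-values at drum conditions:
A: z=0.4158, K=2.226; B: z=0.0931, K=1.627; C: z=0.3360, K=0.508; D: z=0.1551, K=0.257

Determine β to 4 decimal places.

β = 0.4313

Iterate (Newton) starting at β = 0.37:
  β = 0.3700: g = 0.03704, g' = -0.6043 → β = 0.4313
Converged at β = 0.4313.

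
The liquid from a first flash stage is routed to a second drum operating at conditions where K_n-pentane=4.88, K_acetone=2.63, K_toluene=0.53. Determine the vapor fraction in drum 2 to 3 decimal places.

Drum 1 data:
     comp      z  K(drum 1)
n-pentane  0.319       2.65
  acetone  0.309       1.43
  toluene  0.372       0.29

Drum 1:
Newton iteration, ψ₁⁰ = 0.5:
  ψ₁ = 0.500: g = -0.0117, g' = -0.750 → ψ₁ = 0.484
Converged at ψ₁ = 0.484.
Drum-1 compositions:
  n-pentane: x = 0.177, y = 0.470
  acetone: x = 0.256, y = 0.366
  toluene: x = 0.567, y = 0.164
Drum-2 feed = drum-1 liquid: z₂ = (0.1773, 0.2557, 0.5669).
Drum 2:
Material balance + equilibrium reduce to Σ zᵢ(Kᵢ−1)/(1+ψ₂(Kᵢ−1)) = 0.
g(0) = ΣzᵢKᵢ − 1 = 0.838 and g(1) = 1 − Σzᵢ/Kᵢ = -0.203, so a root lies in (0, 1).
Iterate (Newton) starting at ψ₂ = 0.36:
  ψ₂ = 0.360: g = 0.2290, g' = -0.916 → ψ₂ = 0.610
  ψ₂ = 0.610: g = 0.0398, g' = -0.652 → ψ₂ = 0.671
  ψ₂ = 0.671: g = 0.0008, g' = -0.628 → ψ₂ = 0.672
Converged at ψ₂ = 0.672.
  n-pentane: x = 0.049, y = 0.240
  acetone: x = 0.122, y = 0.321
  toluene: x = 0.829, y = 0.439

V/F (drum 2) = 0.672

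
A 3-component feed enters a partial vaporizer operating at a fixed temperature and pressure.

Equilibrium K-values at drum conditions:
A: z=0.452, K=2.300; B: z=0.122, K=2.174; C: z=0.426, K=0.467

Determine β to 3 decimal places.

β = 0.742

Material balance + equilibrium reduce to Σ zᵢ(Kᵢ−1)/(1+β(Kᵢ−1)) = 0.
Check two-phase: ΣzᵢKᵢ = 1.504 > 1 and Σzᵢ/Kᵢ = 1.165 > 1, so g(0) = 0.504 > 0 and g(1) = -0.165 < 0.
Newton–Raphson from β = 0.31:
  β = 0.310: g = 0.2518, g' = -0.652 → β = 0.696
  β = 0.696: g = 0.0263, g' = -0.567 → β = 0.742
Converged at β = 0.742.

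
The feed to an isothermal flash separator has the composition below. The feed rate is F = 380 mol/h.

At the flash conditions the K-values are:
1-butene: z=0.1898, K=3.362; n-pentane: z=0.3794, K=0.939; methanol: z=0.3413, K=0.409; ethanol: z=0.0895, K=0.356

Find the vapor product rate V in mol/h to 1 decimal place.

Material balance + equilibrium reduce to Σ zᵢ(Kᵢ−1)/(1+ψ(Kᵢ−1)) = 0.
Check two-phase: ΣzᵢKᵢ = 1.1658 > 1 and Σzᵢ/Kᵢ = 1.5464 > 1, so g(0) = 0.1658 > 0 and g(1) = -0.5464 < 0.
Iterate (Newton) starting at ψ = 0.5:
  ψ = 0.5000: g = -0.18965, g' = -0.5450 → ψ = 0.1521
  ψ = 0.1521: g = 0.02096, g' = -0.7642 → ψ = 0.1795
  ψ = 0.1795: g = 0.00062, g' = -0.7203 → ψ = 0.1803
Converged at ψ = 0.1803.
Then V = ψ·F = 0.1803·380 = 68.5 mol/h and L = F − V = 311.5 mol/h.

V = 68.5 mol/h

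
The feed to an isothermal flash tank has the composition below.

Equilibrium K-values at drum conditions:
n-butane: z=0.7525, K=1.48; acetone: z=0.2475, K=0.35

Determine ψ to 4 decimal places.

Let ψ = V/F and solve Σ zᵢ(Kᵢ−1)/(1+ψ(Kᵢ−1)) = 0.
Check two-phase: ΣzᵢKᵢ = 1.2003 > 1 and Σzᵢ/Kᵢ = 1.2156 > 1, so g(0) = 0.2003 > 0 and g(1) = -0.2156 < 0.
Newton–Raphson from ψ = 0.6:
  ψ = 0.6000: g = 0.01671, g' = -0.3855 → ψ = 0.6433
  ψ = 0.6433: g = -0.00052, g' = -0.4101 → ψ = 0.6421
Converged at ψ = 0.6421.

ψ = 0.6421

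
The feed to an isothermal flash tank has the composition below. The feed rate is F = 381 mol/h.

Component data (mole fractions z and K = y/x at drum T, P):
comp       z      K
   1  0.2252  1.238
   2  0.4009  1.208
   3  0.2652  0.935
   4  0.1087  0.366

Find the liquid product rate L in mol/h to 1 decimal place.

L = 175.9 mol/h

Material balance + equilibrium reduce to Σ zᵢ(Kᵢ−1)/(1+V/F(Kᵢ−1)) = 0.
Check two-phase: ΣzᵢKᵢ = 1.0508 > 1 and Σzᵢ/Kᵢ = 1.0944 > 1, so g(0) = 0.0508 > 0 and g(1) = -0.0944 < 0.
Newton–Raphson from V/F = 0.39:
  V/F = 0.3900: g = 0.01694, g' = -0.1038 → V/F = 0.5531
  V/F = 0.5531: g = -0.00187, g' = -0.1288 → V/F = 0.5386
  V/F = 0.5386: g = -0.00002, g' = -0.1260 → V/F = 0.5384
Converged at V/F = 0.5384.
Then V = V/F·F = 0.5384·381 = 205.1 mol/h and L = F − V = 175.9 mol/h.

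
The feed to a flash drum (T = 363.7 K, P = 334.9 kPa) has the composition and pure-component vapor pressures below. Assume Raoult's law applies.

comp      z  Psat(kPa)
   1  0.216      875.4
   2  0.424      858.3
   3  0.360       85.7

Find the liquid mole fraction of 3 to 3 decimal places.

Raoult's law: Kᵢ = Pᵢˢᵃᵗ/P = Pᵢˢᵃᵗ/334.9.
  K_1 = 875.4/334.9 = 2.61391, K_2 = 858.3/334.9 = 2.56285, K_3 = 85.7/334.9 = 0.25590
Newton iteration, ψ⁰ = 0.5:
  ψ = 0.500: g = 0.1383, g' = -1.004 → ψ = 0.638
  ψ = 0.638: g = -0.0061, g' = -1.118 → ψ = 0.632
Converged at ψ = 0.632.
Compositions from xᵢ = zᵢ/(1+ψ(Kᵢ−1)), yᵢ = Kᵢxᵢ:
  1: x = 0.107, y = 0.279
  2: x = 0.213, y = 0.547
  3: x = 0.680, y = 0.174

x_3 = 0.680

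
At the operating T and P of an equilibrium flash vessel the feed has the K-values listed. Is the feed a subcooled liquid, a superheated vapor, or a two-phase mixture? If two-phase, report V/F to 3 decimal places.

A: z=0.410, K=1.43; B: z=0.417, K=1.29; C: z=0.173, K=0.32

ΣzᵢKᵢ = 1.180; Σzᵢ/Kᵢ = 1.151.
Both exceed 1, so a two-phase solution exists.
Let ψ = V/F and solve Σ zᵢ(Kᵢ−1)/(1+ψ(Kᵢ−1)) = 0.
Iterate (Newton) starting at ψ = 0.5:
  ψ = 0.500: g = 0.0725, g' = -0.262 → ψ = 0.777
  ψ = 0.777: g = -0.0185, g' = -0.425 → ψ = 0.733
  ψ = 0.733: g = -0.0009, g' = -0.386 → ψ = 0.731
Converged at ψ = 0.731.

two-phase, V/F = 0.731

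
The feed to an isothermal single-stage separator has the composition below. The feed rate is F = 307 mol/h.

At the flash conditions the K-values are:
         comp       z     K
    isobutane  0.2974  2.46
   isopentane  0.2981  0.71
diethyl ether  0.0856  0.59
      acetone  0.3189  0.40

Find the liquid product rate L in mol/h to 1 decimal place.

L = 251.6 mol/h

Material balance + equilibrium reduce to Σ zᵢ(Kᵢ−1)/(1+V/F(Kᵢ−1)) = 0.
g(0) = ΣzᵢKᵢ − 1 = 0.1213 and g(1) = 1 − Σzᵢ/Kᵢ = -0.4831, so a root lies in (0, 1).
Newton iteration, V/F⁰ = 0.5:
  V/F = 0.5000: g = -0.16761, g' = -0.5032 → V/F = 0.1669
  V/F = 0.1669: g = 0.00799, g' = -0.5959 → V/F = 0.1803
  V/F = 0.1803: g = 0.00007, g' = -0.5863 → V/F = 0.1804
Converged at V/F = 0.1804.
Then V = V/F·F = 0.1804·307 = 55.4 mol/h and L = F − V = 251.6 mol/h.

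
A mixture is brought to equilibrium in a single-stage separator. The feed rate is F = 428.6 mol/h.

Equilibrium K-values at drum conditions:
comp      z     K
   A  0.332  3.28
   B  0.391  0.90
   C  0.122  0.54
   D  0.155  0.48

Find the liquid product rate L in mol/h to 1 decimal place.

Rachford–Rice: g(ψ) = Σ zᵢ(Kᵢ−1)/(1+ψ(Kᵢ−1)) = 0.
Check two-phase: ΣzᵢKᵢ = 1.581 > 1 and Σzᵢ/Kᵢ = 1.085 > 1, so g(0) = 0.581 > 0 and g(1) = -0.085 < 0.
Newton iteration, ψ⁰ = 0.44:
  ψ = 0.440: g = 0.1621, g' = -0.545 → ψ = 0.737
  ψ = 0.737: g = 0.0245, g' = -0.414 → ψ = 0.796
  ψ = 0.796: g = 0.0002, g' = -0.409 → ψ = 0.797
Converged at ψ = 0.797.
Then V = ψ·F = 0.7969·428.6 = 341.6 mol/h and L = F − V = 87.0 mol/h.

L = 87.0 mol/h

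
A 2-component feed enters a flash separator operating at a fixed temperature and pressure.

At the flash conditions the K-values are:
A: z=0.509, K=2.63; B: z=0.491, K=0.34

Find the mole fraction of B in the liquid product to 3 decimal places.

Let β = V/F and solve Σ zᵢ(Kᵢ−1)/(1+β(Kᵢ−1)) = 0.
g(0) = ΣzᵢKᵢ − 1 = 0.506 and g(1) = 1 − Σzᵢ/Kᵢ = -0.638, so a root lies in (0, 1).
Binary case is linear: z₁(K₁−1)(1+β(K₂−1)) + z₂(K₂−1)(1+β(K₁−1)) = 0
⇒ β = [z₁(K₁−1)+z₂(K₂−1)] / [−(K₁−1)(K₂−1)] = 0.5056/1.0758 = 0.470
Compositions from xᵢ = zᵢ/(1+β(Kᵢ−1)), yᵢ = Kᵢxᵢ:
  A: x = 0.288, y = 0.758
  B: x = 0.712, y = 0.242

x_B = 0.712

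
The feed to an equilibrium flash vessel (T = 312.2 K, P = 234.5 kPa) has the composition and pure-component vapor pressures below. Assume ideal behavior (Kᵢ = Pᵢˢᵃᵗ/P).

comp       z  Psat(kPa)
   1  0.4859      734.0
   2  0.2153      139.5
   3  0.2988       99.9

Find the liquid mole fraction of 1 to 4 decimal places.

Raoult's law: Kᵢ = Pᵢˢᵃᵗ/P = Pᵢˢᵃᵗ/234.5.
  K_1 = 734.0/234.5 = 3.130064, K_2 = 139.5/234.5 = 0.594883, K_3 = 99.9/234.5 = 0.426013
Let ψ = V/F and solve Σ zᵢ(Kᵢ−1)/(1+ψ(Kᵢ−1)) = 0.
Check two-phase: ΣzᵢKᵢ = 1.7763 > 1 and Σzᵢ/Kᵢ = 1.2185 > 1, so g(0) = 0.7763 > 0 and g(1) = -0.2185 < 0.
Newton–Raphson from ψ = 0.5:
  ψ = 0.5000: g = 0.15128, g' = -0.7662 → ψ = 0.6974
  ψ = 0.6974: g = 0.00882, g' = -0.6992 → ψ = 0.7101
Converged at ψ = 0.7101.
Compositions from xᵢ = zᵢ/(1+ψ(Kᵢ−1)), yᵢ = Kᵢxᵢ:
  1: x = 0.1934, y = 0.6053
  2: x = 0.3022, y = 0.1798
  3: x = 0.5044, y = 0.2149

x_1 = 0.1934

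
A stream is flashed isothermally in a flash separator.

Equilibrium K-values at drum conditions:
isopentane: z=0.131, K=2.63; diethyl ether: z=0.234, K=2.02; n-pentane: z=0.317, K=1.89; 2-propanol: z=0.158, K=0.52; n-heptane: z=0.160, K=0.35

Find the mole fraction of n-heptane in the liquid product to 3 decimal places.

x_n-heptane = 0.372

Rachford–Rice: g(ψ) = Σ zᵢ(Kᵢ−1)/(1+ψ(Kᵢ−1)) = 0.
Check two-phase: ΣzᵢKᵢ = 1.554 > 1 and Σzᵢ/Kᵢ = 1.094 > 1, so g(0) = 0.554 > 0 and g(1) = -0.094 < 0.
Iterate (Newton) starting at ψ = 0.5:
  ψ = 0.500: g = 0.2171, g' = -0.544 → ψ = 0.899
  ψ = 0.899: g = -0.0158, g' = -0.705 → ψ = 0.877
  ψ = 0.877: g = -0.0003, g' = -0.680 → ψ = 0.876
Converged at ψ = 0.876.
Compositions from xᵢ = zᵢ/(1+ψ(Kᵢ−1)), yᵢ = Kᵢxᵢ:
  isopentane: x = 0.054, y = 0.142
  diethyl ether: x = 0.124, y = 0.250
  n-pentane: x = 0.178, y = 0.337
  2-propanol: x = 0.273, y = 0.142
  n-heptane: x = 0.372, y = 0.130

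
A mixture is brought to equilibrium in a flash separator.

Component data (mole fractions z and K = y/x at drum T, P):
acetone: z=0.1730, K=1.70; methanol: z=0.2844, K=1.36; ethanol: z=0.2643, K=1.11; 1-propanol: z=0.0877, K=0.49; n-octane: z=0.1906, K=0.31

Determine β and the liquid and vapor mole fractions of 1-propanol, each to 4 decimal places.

Material balance + equilibrium reduce to Σ zᵢ(Kᵢ−1)/(1+β(Kᵢ−1)) = 0.
Check two-phase: ΣzᵢKᵢ = 1.0763 > 1 and Σzᵢ/Kᵢ = 1.3428 > 1, so g(0) = 0.0763 > 0 and g(1) = -0.3428 < 0.
Iterate (Newton) starting at β = 0.49:
  β = 0.4900: g = -0.05353, g' = -0.3242 → β = 0.3249
  β = 0.3249: g = -0.00473, g' = -0.2723 → β = 0.3075
  β = 0.3075: g = -0.00003, g' = -0.2686 → β = 0.3074
Converged at β = 0.3074.
Compositions from xᵢ = zᵢ/(1+β(Kᵢ−1)), yᵢ = Kᵢxᵢ:
  acetone: x = 0.1424, y = 0.2420
  methanol: x = 0.2561, y = 0.3482
  ethanol: x = 0.2557, y = 0.2838
  1-propanol: x = 0.1040, y = 0.0510
  n-octane: x = 0.2419, y = 0.0750

β = 0.3074, x_1-propanol = 0.1040, y_1-propanol = 0.0510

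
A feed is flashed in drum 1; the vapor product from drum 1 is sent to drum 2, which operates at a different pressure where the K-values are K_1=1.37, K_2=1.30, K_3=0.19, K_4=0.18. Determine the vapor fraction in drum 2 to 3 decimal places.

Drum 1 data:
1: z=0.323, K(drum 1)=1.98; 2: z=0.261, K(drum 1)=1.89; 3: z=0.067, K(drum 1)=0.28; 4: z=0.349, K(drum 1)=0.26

V/F (drum 2) = 0.606

Drum 1:
Rachford–Rice: g(ψ₁) = Σ zᵢ(Kᵢ−1)/(1+ψ₁(Kᵢ−1)) = 0.
Feasibility: ΣzᵢKᵢ = 1.242, Σzᵢ/Kᵢ = 1.883 — both > 1, two phases present.
Newton iteration, ψ₁⁰ = 0.5:
  ψ₁ = 0.500: g = -0.1121, g' = -0.805 → ψ₁ = 0.361
  ψ₁ = 0.361: g = -0.0078, g' = -0.707 → ψ₁ = 0.350
Converged at ψ₁ = 0.350.
Drum-1 compositions:
  1: x = 0.241, y = 0.476
  2: x = 0.199, y = 0.376
  3: x = 0.090, y = 0.025
  4: x = 0.471, y = 0.122
Drum-2 feed = drum-1 vapor: z₂ = (0.4763, 0.3762, 0.0251, 0.1224).
Drum 2:
Let ψ₂ = V/F and solve Σ zᵢ(Kᵢ−1)/(1+ψ₂(Kᵢ−1)) = 0.
g(0) = ΣzᵢKᵢ − 1 = 0.168 and g(1) = 1 − Σzᵢ/Kᵢ = -0.449, so a root lies in (0, 1).
Iterate (Newton) starting at ψ₂ = 0.33:
  ψ₂ = 0.330: g = 0.0944, g' = -0.265 → ψ₂ = 0.686
  ψ₂ = 0.686: g = -0.0410, g' = -0.578 → ψ₂ = 0.615
  ψ₂ = 0.615: g = -0.0042, g' = -0.468 → ψ₂ = 0.606
Converged at ψ₂ = 0.606.
  1: x = 0.389, y = 0.533
  2: x = 0.318, y = 0.414
  3: x = 0.049, y = 0.009
  4: x = 0.243, y = 0.044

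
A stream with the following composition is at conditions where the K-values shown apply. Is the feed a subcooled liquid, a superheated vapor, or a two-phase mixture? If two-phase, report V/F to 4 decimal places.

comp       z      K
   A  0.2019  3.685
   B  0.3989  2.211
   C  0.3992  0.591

superheated vapor

ΣzᵢKᵢ = 1.8619; Σzᵢ/Kᵢ = 0.9107.
Since Σzᵢ/Kᵢ < 1 the mixture is above its dew point — single vapor phase.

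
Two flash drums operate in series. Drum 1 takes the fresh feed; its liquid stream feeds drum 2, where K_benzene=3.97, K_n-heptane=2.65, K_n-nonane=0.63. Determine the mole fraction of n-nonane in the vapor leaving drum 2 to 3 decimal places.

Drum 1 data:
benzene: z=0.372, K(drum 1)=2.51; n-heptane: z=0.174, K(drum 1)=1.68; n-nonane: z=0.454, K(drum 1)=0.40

Drum 1:
Iterate (Newton) starting at ψ₁ = 0.5:
  ψ₁ = 0.500: g = 0.0192, g' = -0.654 → ψ₁ = 0.529
Converged at ψ₁ = 0.529.
Drum-1 compositions:
  benzene: x = 0.207, y = 0.519
  n-heptane: x = 0.128, y = 0.215
  n-nonane: x = 0.665, y = 0.266
Drum-2 feed = drum-1 liquid: z₂ = (0.2067, 0.1279, 0.6653).
Drum 2:
Rachford–Rice: g(ψ₂) = Σ zᵢ(Kᵢ−1)/(1+ψ₂(Kᵢ−1)) = 0.
Check two-phase: ΣzᵢKᵢ = 1.579 > 1 and Σzᵢ/Kᵢ = 1.156 > 1, so g(0) = 0.579 > 0 and g(1) = -0.156 < 0.
Newton–Raphson from ψ₂ = 0.5:
  ψ₂ = 0.500: g = 0.0607, g' = -0.537 → ψ₂ = 0.613
  ψ₂ = 0.613: g = 0.0042, g' = -0.468 → ψ₂ = 0.622
Converged at ψ₂ = 0.622.
  benzene: x = 0.073, y = 0.288
  n-heptane: x = 0.063, y = 0.167
  n-nonane: x = 0.864, y = 0.544

y_n-nonane (drum 2) = 0.544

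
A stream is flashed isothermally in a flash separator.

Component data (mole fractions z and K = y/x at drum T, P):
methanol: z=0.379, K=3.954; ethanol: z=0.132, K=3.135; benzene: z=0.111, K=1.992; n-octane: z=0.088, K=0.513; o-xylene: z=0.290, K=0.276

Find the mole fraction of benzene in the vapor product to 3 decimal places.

y_benzene = 0.127

Rachford–Rice: g(ψ) = Σ zᵢ(Kᵢ−1)/(1+ψ(Kᵢ−1)) = 0.
g(0) = ΣzᵢKᵢ − 1 = 1.259 and g(1) = 1 − Σzᵢ/Kᵢ = -0.416, so a root lies in (0, 1).
Newton iteration, ψ⁰ = 0.5:
  ψ = 0.500: g = 0.2762, g' = -1.139 → ψ = 0.743
  ψ = 0.743: g = 0.0018, g' = -1.213 → ψ = 0.744
Converged at ψ = 0.744.
Compositions from xᵢ = zᵢ/(1+ψ(Kᵢ−1)), yᵢ = Kᵢxᵢ:
  methanol: x = 0.119, y = 0.469
  ethanol: x = 0.051, y = 0.160
  benzene: x = 0.064, y = 0.127
  n-octane: x = 0.138, y = 0.071
  o-xylene: x = 0.629, y = 0.173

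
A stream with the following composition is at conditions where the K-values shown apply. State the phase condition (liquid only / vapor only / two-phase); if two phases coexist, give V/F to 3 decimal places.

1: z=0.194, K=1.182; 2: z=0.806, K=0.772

liquid only

ΣzᵢKᵢ = 0.852; Σzᵢ/Kᵢ = 1.208.
Since ΣzᵢKᵢ < 1 the mixture is below its bubble point — single liquid phase.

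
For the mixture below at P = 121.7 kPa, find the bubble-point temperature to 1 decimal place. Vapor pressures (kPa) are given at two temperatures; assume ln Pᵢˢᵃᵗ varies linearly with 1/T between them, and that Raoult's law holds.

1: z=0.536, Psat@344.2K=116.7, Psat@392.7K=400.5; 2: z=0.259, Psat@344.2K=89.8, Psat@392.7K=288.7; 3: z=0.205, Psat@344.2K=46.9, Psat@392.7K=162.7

Bubble-point temperature: ΣzᵢPᵢˢᵃᵗ(T) = P. Interpolate ln Pᵢˢᵃᵗ = aᵢ + bᵢ/T.
  T = 344.2 K: ΣzᵢPᵢˢᵃᵗ = 95.42 kPa
  T = 392.7 K: ΣzᵢPᵢˢᵃᵗ = 322.79 kPa
  T = 368.4 K: ΣzᵢPᵢˢᵃᵗ = 182.44 kPa
  T = 356.3 K: ΣzᵢPᵢˢᵃᵗ = 133.40 kPa
  T = 350.2 K: ΣzᵢPᵢˢᵃᵗ = 112.99 kPa
  T = 353.2 K: ΣzᵢPᵢˢᵃᵗ = 122.69 kPa
  T = 351.7 K: ΣzᵢPᵢˢᵃᵗ = 117.77 kPa
Interpolating between 351.7 K and 353.2 K gives T ≈ 352.9 K.

T = 352.9 K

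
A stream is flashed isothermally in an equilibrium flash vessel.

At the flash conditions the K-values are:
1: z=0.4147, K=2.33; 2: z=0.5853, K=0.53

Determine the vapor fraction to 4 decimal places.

Let ψ = V/F and solve Σ zᵢ(Kᵢ−1)/(1+ψ(Kᵢ−1)) = 0.
Check two-phase: ΣzᵢKᵢ = 1.2765 > 1 and Σzᵢ/Kᵢ = 1.2823 > 1, so g(0) = 0.2765 > 0 and g(1) = -0.2823 < 0.
Iterate (Newton) starting at ψ = 0.5:
  ψ = 0.5000: g = -0.02833, g' = -0.4855 → ψ = 0.4416
  ψ = 0.4416: g = 0.00031, g' = -0.4970 → ψ = 0.4423
Converged at ψ = 0.4423.

ψ = 0.4423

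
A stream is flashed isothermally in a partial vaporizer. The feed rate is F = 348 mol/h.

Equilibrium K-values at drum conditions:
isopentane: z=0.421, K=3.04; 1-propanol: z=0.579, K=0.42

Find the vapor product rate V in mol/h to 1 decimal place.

Material balance + equilibrium reduce to Σ zᵢ(Kᵢ−1)/(1+V/F(Kᵢ−1)) = 0.
Check two-phase: ΣzᵢKᵢ = 1.523 > 1 and Σzᵢ/Kᵢ = 1.517 > 1, so g(0) = 0.523 > 0 and g(1) = -0.517 < 0.
Binary case is linear: z₁(K₁−1)(1+V/F(K₂−1)) + z₂(K₂−1)(1+V/F(K₁−1)) = 0
⇒ V/F = [z₁(K₁−1)+z₂(K₂−1)] / [−(K₁−1)(K₂−1)] = 0.5230/1.1832 = 0.442
Then V = V/F·F = 0.4420·348 = 153.8 mol/h and L = F − V = 194.2 mol/h.

V = 153.8 mol/h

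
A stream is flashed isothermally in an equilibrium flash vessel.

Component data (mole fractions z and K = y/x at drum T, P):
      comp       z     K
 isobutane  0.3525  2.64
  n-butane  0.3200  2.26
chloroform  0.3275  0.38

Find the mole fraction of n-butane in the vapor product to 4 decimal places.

Newton iteration, ψ⁰ = 0.5:
  ψ = 0.5000: g = 0.27072, g' = -0.7419 → ψ = 0.8649
  ψ = 0.8649: g = -0.00588, g' = -0.8638 → ψ = 0.8581
Converged at ψ = 0.8581.
Compositions from xᵢ = zᵢ/(1+ψ(Kᵢ−1)), yᵢ = Kᵢxᵢ:
  isobutane: x = 0.1464, y = 0.3866
  n-butane: x = 0.1538, y = 0.3475
  chloroform: x = 0.6998, y = 0.2659

y_n-butane = 0.3475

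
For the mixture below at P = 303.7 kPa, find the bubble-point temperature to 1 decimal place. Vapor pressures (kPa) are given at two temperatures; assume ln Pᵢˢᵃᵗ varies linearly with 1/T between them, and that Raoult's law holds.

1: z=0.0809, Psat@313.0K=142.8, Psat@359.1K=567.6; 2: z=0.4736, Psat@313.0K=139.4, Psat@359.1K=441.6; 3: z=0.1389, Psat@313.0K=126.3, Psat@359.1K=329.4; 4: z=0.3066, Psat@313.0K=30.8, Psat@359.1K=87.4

Bubble-point temperature: ΣzᵢPᵢˢᵃᵗ(T) = P. Interpolate ln Pᵢˢᵃᵗ = aᵢ + bᵢ/T.
  T = 313.0 K: ΣzᵢPᵢˢᵃᵗ = 104.56 kPa
  T = 359.1 K: ΣzᵢPᵢˢᵃᵗ = 327.61 kPa
  T = 336.1 K: ΣzᵢPᵢˢᵃᵗ = 192.40 kPa
  T = 347.6 K: ΣzᵢPᵢˢᵃᵗ = 253.19 kPa
  T = 353.4 K: ΣzᵢPᵢˢᵃᵗ = 288.91 kPa
  T = 356.2 K: ΣzᵢPᵢˢᵃᵗ = 307.46 kPa
Interpolating between 353.4 K and 356.2 K gives T ≈ 355.6 K.

T = 355.6 K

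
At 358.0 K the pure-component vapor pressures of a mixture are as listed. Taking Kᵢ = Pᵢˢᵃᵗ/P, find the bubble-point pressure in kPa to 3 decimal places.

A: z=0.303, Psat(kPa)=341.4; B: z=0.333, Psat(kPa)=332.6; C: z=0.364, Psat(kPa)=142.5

Pbub = 266.070 kPa

At the bubble point ψ → 0, so ΣzᵢKᵢ = 1 with Kᵢ = Pᵢˢᵃᵗ/P ⇒ P = ΣzᵢPᵢˢᵃᵗ.
P = 0.303·341.4 + 0.333·332.6 + 0.364·142.5 = 266.070 kPa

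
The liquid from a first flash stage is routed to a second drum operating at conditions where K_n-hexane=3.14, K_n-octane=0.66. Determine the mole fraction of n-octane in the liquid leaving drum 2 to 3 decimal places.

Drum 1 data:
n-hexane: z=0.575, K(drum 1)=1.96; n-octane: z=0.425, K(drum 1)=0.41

Drum 1:
Let ψ₁ = V/F and solve Σ zᵢ(Kᵢ−1)/(1+ψ₁(Kᵢ−1)) = 0.
Feasibility: ΣzᵢKᵢ = 1.301, Σzᵢ/Kᵢ = 1.330 — both > 1, two phases present.
Newton iteration, ψ₁⁰ = 0.36:
  ψ₁ = 0.360: g = 0.0919, g' = -0.531 → ψ₁ = 0.533
  ψ₁ = 0.533: g = -0.0006, g' = -0.547 → ψ₁ = 0.532
Converged at ψ₁ = 0.532.
Drum-1 compositions:
  n-hexane: x = 0.381, y = 0.746
  n-octane: x = 0.619, y = 0.254
Drum-2 feed = drum-1 liquid: z₂ = (0.3806, 0.6194).
Drum 2:
Material balance + equilibrium reduce to Σ zᵢ(Kᵢ−1)/(1+ψ₂(Kᵢ−1)) = 0.
g(0) = ΣzᵢKᵢ − 1 = 0.604 and g(1) = 1 − Σzᵢ/Kᵢ = -0.060, so a root lies in (0, 1).
Newton–Raphson from ψ₂ = 0.41:
  ψ₂ = 0.410: g = 0.1892, g' = -0.591 → ψ₂ = 0.730
  ψ₂ = 0.730: g = 0.0378, g' = -0.392 → ψ₂ = 0.826
  ψ₂ = 0.826: g = 0.0014, g' = -0.366 → ψ₂ = 0.830
Converged at ψ₂ = 0.830.
  n-hexane: x = 0.137, y = 0.430
  n-octane: x = 0.863, y = 0.570

x_n-octane (drum 2) = 0.863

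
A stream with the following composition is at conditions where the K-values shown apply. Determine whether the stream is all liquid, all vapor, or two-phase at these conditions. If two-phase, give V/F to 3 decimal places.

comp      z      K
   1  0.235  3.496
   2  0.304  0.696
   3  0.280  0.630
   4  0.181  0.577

ΣzᵢKᵢ = 1.314; Σzᵢ/Kᵢ = 1.262.
Both exceed 1, so a two-phase solution exists.
Iterate (Newton) starting at ψ = 0.6:
  ψ = 0.600: g = -0.1139, g' = -0.398 → ψ = 0.314
  ψ = 0.314: g = 0.0212, g' = -0.587 → ψ = 0.350
  ψ = 0.350: g = 0.0007, g' = -0.547 → ψ = 0.351
Converged at ψ = 0.351.

two-phase, V/F = 0.351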